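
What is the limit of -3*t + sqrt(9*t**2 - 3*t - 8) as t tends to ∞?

-1/2

An ∞ − ∞ form. Rationalising with the conjugate, the difference becomes (-3t - 8) / (√(9*t^2 - 3*t - 8) + 3t).
For large t the denominator behaves like 2·3t, so the quotient tends to -3/6 = -1/2.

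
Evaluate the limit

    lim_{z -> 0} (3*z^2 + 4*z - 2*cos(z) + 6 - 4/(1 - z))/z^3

Substitution gives 0/0; apply L'Hôpital's rule 3 times.
After differentiating numerator and denominator 3 times the quotient is (-2*sin(z) - 24/(z - 1)^4)/(6); at z = 0 this is -4.

-4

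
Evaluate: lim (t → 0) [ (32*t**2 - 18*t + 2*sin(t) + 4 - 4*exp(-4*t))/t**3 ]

127/3

Substitution gives 0/0; apply L'Hôpital's rule 3 times.
After differentiating numerator and denominator 3 times the quotient is (-2*cos(t) + 256*e^(-4*t))/(6); at t = 0 this is 127/3.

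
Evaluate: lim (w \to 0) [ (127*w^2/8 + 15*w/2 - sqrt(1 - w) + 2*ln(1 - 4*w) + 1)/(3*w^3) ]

Substitution gives 0/0 (the numerator vanishes to order 3).
Expand each term to order w^3: the coefficient of w^3 in −√(1 - w) is 1/16 and in 2·ln(1 - 4w) is -128/3.
Lower-order terms cancel with the polynomial part, so the numerator is (-2045/48)·w^3 + o(w^3), and the limit is (-2045/48)/(3) = -2045/144.

-2045/144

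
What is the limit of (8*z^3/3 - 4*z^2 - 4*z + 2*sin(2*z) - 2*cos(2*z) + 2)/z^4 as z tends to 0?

-4/3

Substitution gives 0/0; apply L'Hôpital's rule 4 times.
After differentiating numerator and denominator 4 times the quotient is (-32*sqrt(2)*cos(2*z + pi/4))/(24); at z = 0 this is -4/3.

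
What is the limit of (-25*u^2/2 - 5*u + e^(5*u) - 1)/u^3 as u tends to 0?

Direct substitution gives 0/0.
Apply L'Hôpital: lim (-25*u + 5*e^(5*u) - 5)/(3*u^2), still 0/0.
Apply L'Hôpital: lim (25*e^(5*u) - 25)/(6*u), still 0/0.
After 3 applications of L'Hôpital's rule the quotient is (125*e^(5*u))/(6); substituting u = 0 gives 125/6.

125/6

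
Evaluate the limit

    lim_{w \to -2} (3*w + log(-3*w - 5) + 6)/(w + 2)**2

Direct substitution gives 0/0.
Apply L'Hôpital: lim (3 - 3/(-3*w - 5))/(2*w + 4), still 0/0.
After 2 applications of L'Hôpital's rule the quotient is (-9/(-3*w - 5)^2)/(2); substituting w = -2 gives -9/2.

-9/2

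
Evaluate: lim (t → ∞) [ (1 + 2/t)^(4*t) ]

e^(8)

Let L be the limit and take ln: ln L = lim (4t)·ln(1 + 2/t) = lim (4t)·(2/t + O(1/t²)) = 8.
Hence L = e^(8).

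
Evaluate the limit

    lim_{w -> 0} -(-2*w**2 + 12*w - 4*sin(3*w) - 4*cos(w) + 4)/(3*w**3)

Substitution gives 0/0 (the numerator vanishes to order 3).
Expand each term to order w^3: the coefficient of w^3 in -4·cos(w) is 0 and in -4·sin(3w) is 18.
Lower-order terms cancel with the polynomial part, so the numerator is (18)·w^3 + o(w^3), and the limit is (18)/(-3) = -6.

-6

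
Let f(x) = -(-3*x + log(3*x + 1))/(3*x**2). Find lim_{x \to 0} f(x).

3/2

Direct substitution gives 0/0.
Apply L'Hôpital: lim (-3 + 3/(3*x + 1))/(-6*x), still 0/0.
After 2 applications of L'Hôpital's rule the quotient is (-9/(3*x + 1)^2)/(-6); substituting x = 0 gives 3/2.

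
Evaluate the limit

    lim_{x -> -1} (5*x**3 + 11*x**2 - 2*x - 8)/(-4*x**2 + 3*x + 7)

-9/11

Direct substitution gives 0/0, so factor. Both numerator and denominator have (x + 1) as a factor.
After cancelling, the expression reduces to (5*x^2 + 6*x - 8)/(7 - 4*x).
Substituting x = -1 gives -9/11.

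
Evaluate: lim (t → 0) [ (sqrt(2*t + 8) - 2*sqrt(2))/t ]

Substitution gives 0/0. Multiply numerator and denominator by the conjugate √(8 + 2t) + √8.
The numerator becomes (8 + 2t) − 8 = 2t, so the expression simplifies to 2/(√(8 + 2t) + √8).
Letting t → 0 gives 2/(2√8) = √(2)/4.

√(2)/4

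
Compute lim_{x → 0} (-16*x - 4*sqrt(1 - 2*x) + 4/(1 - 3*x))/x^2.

38

Substitution gives 0/0 (the numerator vanishes to order 2).
Expand each term to order x^2: the coefficient of x^2 in 4·1/(1 - 3x) is 36 and in -4·√(1 - 2x) is 2.
Lower-order terms cancel with the polynomial part, so the numerator is (38)·x^2 + o(x^2), and the limit is (38)/(1) = 38.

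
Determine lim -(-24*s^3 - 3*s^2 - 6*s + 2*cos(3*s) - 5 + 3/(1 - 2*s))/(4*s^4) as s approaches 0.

Substitution gives 0/0 (the numerator vanishes to order 4).
Expand each term to order s^4: the coefficient of s^4 in 2·cos(3s) is 27/4 and in 3·1/(1 - 2s) is 48.
Lower-order terms cancel with the polynomial part, so the numerator is (219/4)·s^4 + o(s^4), and the limit is (219/4)/(-4) = -219/16.

-219/16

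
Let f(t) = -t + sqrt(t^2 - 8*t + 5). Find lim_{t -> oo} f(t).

-4

An ∞ − ∞ form. Rationalising with the conjugate, the difference becomes (-8t + 5) / (√(t^2 - 8*t + 5) + t).
For large t the denominator behaves like 2·t, so the quotient tends to -8/2 = -4.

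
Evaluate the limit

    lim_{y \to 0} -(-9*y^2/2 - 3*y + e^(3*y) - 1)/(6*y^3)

-3/4

Direct substitution gives 0/0.
Apply L'Hôpital: lim (-9*y + 3*e^(3*y) - 3)/(-18*y^2), still 0/0.
Apply L'Hôpital: lim (9*e^(3*y) - 9)/(-36*y), still 0/0.
After 3 applications of L'Hôpital's rule the quotient is (27*e^(3*y))/(-36); substituting y = 0 gives -3/4.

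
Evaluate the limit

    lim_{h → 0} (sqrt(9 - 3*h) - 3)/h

-1/2

Substitution gives 0/0. Multiply numerator and denominator by the conjugate √(9 - 3h) + √9.
The numerator becomes (9 - 3h) − 9 = -3h, so the expression simplifies to -3/(√(9 - 3h) + √9).
Letting h → 0 gives -3/(2√9) = -1/2.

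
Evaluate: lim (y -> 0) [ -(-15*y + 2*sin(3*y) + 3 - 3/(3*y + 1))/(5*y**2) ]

27/5

Substitution gives 0/0; apply L'Hôpital's rule 2 times.
After differentiating numerator and denominator 2 times the quotient is (-18*sin(3*y) - 54/(3*y + 1)^3)/(-10); at y = 0 this is 27/5.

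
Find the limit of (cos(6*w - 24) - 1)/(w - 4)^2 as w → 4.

-18

Direct substitution gives 0/0.
Apply L'Hôpital: lim (-6*sin(6*w - 24))/(2*w - 8), still 0/0.
After 2 applications of L'Hôpital's rule the quotient is (-36*cos(6*w - 24))/(2); substituting w = 4 gives -18.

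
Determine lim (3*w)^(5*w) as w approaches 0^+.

Base → 0⁺ and exponent → 0⁺: a 0^0 form.
Take logs: 5w·ln(3w). This is 0·(−∞); rewriting as ln(3w)/(1/(5w)) and applying L'Hôpital gives 0.
Hence the limit is e^0 = 1.

1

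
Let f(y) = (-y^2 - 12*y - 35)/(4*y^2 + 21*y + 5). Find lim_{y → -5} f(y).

Since y = -5 makes numerator and denominator zero, (y + 5) divides both.
Cancelling it gives (-y - 7)/(4*y + 1); now plug in y = -5 to get 2/19.

2/19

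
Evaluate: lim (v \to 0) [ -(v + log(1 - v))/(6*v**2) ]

Direct substitution gives 0/0.
Apply L'Hôpital: lim (1 - 1/(1 - v))/(-12*v), still 0/0.
After 2 applications of L'Hôpital's rule the quotient is (-1/(1 - v)^2)/(-12); substituting v = 0 gives 1/12.

1/12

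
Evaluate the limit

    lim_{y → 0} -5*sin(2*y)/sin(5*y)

-2

Substitution gives 0/0.
Divide numerator and denominator by y: sin(2y)/y → 2 and sin(5y)/y → 5, so the limit is -5·2/5 = -2.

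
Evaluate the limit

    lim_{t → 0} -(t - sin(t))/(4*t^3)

Direct substitution gives 0/0.
Apply L'Hôpital: lim (1 - cos(t))/(-12*t^2), still 0/0.
Apply L'Hôpital: lim (sin(t))/(-24*t), still 0/0.
After 3 applications of L'Hôpital's rule the quotient is (cos(t))/(-24); substituting t = 0 gives -1/24.

-1/24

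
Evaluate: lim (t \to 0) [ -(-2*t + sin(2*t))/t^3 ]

Direct substitution gives 0/0.
Apply L'Hôpital: lim (2*cos(2*t) - 2)/(-3*t^2), still 0/0.
Apply L'Hôpital: lim (-4*sin(2*t))/(-6*t), still 0/0.
After 3 applications of L'Hôpital's rule the quotient is (-8*cos(2*t))/(-6); substituting t = 0 gives 4/3.

4/3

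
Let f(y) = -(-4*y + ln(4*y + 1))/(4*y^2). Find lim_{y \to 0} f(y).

Direct substitution gives 0/0.
Apply L'Hôpital: lim (-4 + 4/(4*y + 1))/(-8*y), still 0/0.
After 2 applications of L'Hôpital's rule the quotient is (-16/(4*y + 1)^2)/(-8); substituting y = 0 gives 2.

2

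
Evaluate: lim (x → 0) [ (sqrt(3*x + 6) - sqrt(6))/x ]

A 0/0 form; rationalise with √(6 + 3x) + √6. This collapses the numerator to 3x, leaving 3/(√(6 + 3x) + √6) → 3/(2√6) = √(6)/4.

√(6)/4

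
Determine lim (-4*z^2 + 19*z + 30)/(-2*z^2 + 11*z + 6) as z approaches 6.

29/13

Since z = 6 makes numerator and denominator zero, (z - 6) divides both.
Cancelling it gives (-4*z - 5)/(-2*z - 1); now plug in z = 6 to get 29/13.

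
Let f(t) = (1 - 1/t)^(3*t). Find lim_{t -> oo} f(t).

The base → 1 and the exponent → ∞: a 1^∞ form.
Take logarithms: (3t)·ln(1 - 1/t). Since ln(1+u) ~ u for small u, this behaves like (3t)·(-1/t) → -3.
So the limit is e^(-3).

e^(-3)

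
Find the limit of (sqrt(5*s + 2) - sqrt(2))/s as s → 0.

5*√(2)/4

Substitution gives 0/0. Multiply numerator and denominator by the conjugate √(2 + 5s) + √2.
The numerator becomes (2 + 5s) − 2 = 5s, so the expression simplifies to 5/(√(2 + 5s) + √2).
Letting s → 0 gives 5/(2√2) = 5*√(2)/4.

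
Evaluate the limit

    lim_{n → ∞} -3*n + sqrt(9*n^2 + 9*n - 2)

This has the form ∞ − ∞. Multiply and divide by the conjugate √(9*n^2 + 9*n - 2) + 3n.
That gives (9n - 2) / (√(9*n^2 + 9*n - 2) + 3n).
Divide numerator and denominator by n: the limit is 9/(2·3) = 3/2.

3/2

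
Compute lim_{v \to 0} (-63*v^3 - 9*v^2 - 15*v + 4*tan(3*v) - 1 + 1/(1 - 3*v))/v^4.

81

Substitution gives 0/0; apply L'Hôpital's rule 4 times.
After differentiating numerator and denominator 4 times the quotient is (7776*tan(3*v)^3/cos(3*v)^2 + 5184*tan(3*v)/cos(3*v)^2 - 1944/(3*v - 1)^5)/(24); at v = 0 this is 81.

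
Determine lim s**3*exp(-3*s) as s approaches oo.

Write as s^3/e^{3s}, an ∞/∞ form.
Exponential growth dominates any polynomial, so repeated L'Hôpital (or the standard result) gives 0.

0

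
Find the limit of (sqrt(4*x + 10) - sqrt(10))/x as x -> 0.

√(10)/5

A 0/0 form; rationalise with √(10 + 4x) + √10. This collapses the numerator to 4x, leaving 4/(√(10 + 4x) + √10) → 4/(2√10) = √(10)/5.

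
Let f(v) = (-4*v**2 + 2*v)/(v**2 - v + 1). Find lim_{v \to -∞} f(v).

Numerator and denominator both have degree 2.
Dividing every term by v^2, all lower-order terms vanish and the limit is the ratio of leading coefficients, -4/(1) = -4.

-4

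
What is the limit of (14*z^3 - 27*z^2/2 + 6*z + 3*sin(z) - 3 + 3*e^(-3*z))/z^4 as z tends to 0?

Substitution gives 0/0; apply L'Hôpital's rule 4 times.
After differentiating numerator and denominator 4 times the quotient is (3*sin(z) + 243*e^(-3*z))/(24); at z = 0 this is 81/8.

81/8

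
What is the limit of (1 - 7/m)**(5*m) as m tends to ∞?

Let L be the limit and take ln: ln L = lim (5m)·ln(1 - 7/m) = lim (5m)·(-7/m + O(1/m²)) = -35.
Hence L = e^(-35).

e^(-35)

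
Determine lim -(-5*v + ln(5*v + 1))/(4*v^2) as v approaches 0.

Direct substitution gives 0/0.
Apply L'Hôpital: lim (-5 + 5/(5*v + 1))/(-8*v), still 0/0.
After 2 applications of L'Hôpital's rule the quotient is (-25/(5*v + 1)^2)/(-8); substituting v = 0 gives 25/8.

25/8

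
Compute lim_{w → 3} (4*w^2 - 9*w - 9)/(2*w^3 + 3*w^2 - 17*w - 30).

3/11

At w = 3 both the top and bottom vanish — a removable singularity. Factoring out (w - 3) from each leaves (4*w + 3)/(2*w^2 + 9*w + 10), which at w = 3 equals 3/11.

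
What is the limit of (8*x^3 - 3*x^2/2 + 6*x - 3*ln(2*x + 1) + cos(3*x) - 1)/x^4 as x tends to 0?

Substitution gives 0/0; apply L'Hôpital's rule 4 times.
After differentiating numerator and denominator 4 times the quotient is (81*cos(3*x) + 288/(2*x + 1)^4)/(24); at x = 0 this is 123/8.

123/8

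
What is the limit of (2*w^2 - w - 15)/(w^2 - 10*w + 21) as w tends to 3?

Since w = 3 makes numerator and denominator zero, (w - 3) divides both.
Cancelling it gives (2*w + 5)/(w - 7); now plug in w = 3 to get -11/4.

-11/4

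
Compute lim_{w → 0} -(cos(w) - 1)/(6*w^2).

Direct substitution gives 0/0.
Apply L'Hôpital: lim (-sin(w))/(-12*w), still 0/0.
After 2 applications of L'Hôpital's rule the quotient is (-cos(w))/(-12); substituting w = 0 gives 1/12.

1/12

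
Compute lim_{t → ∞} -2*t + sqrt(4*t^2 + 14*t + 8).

7/2

This has the form ∞ − ∞. Multiply and divide by the conjugate √(4*t^2 + 14*t + 8) + 2t.
That gives (14t + 8) / (√(4*t^2 + 14*t + 8) + 2t).
Divide numerator and denominator by t: the limit is 14/(2·2) = 7/2.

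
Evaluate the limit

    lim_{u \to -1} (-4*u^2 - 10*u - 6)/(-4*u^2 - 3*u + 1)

-2/5

Direct substitution gives 0/0, so factor. Both numerator and denominator have (u + 1) as a factor.
After cancelling, the expression reduces to (-4*u - 6)/(1 - 4*u).
Substituting u = -1 gives -2/5.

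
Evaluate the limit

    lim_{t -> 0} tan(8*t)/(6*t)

4/3

Substitution gives 0/0.
Since tan(u)/u → 1 as u → 0, tan(8t)/(8t) → 1 and the limit is 8/6 = 4/3.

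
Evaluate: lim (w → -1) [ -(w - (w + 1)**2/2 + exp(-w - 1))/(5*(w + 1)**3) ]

Direct substitution gives 0/0.
Apply L'Hôpital: lim (-w - e^(-w - 1))/(-15*(w + 1)^2), still 0/0.
Apply L'Hôpital: lim (e^(-w - 1) - 1)/(-30*w - 30), still 0/0.
After 3 applications of L'Hôpital's rule the quotient is (-e^(-w - 1))/(-30); substituting w = -1 gives 1/30.

1/30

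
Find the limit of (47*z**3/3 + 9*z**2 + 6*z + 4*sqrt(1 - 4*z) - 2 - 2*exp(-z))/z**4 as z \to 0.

-481/12

Substitution gives 0/0; apply L'Hôpital's rule 4 times.
After differentiating numerator and denominator 4 times the quotient is (-2*e^(-z) - 960/(1 - 4*z)^(7/2))/(24); at z = 0 this is -481/12.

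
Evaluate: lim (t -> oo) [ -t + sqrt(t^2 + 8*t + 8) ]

An ∞ − ∞ form. Rationalising with the conjugate, the difference becomes (8t + 8) / (√(t^2 + 8*t + 8) + t).
For large t the denominator behaves like 2·t, so the quotient tends to 8/2 = 4.

4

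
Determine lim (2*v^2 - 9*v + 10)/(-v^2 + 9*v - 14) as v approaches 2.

-1/5

Since v = 2 makes numerator and denominator zero, (v - 2) divides both.
Cancelling it gives (2*v - 5)/(7 - v); now plug in v = 2 to get -1/5.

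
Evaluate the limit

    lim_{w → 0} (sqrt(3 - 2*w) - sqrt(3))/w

A 0/0 form; rationalise with √(3 - 2w) + √3. This collapses the numerator to -2w, leaving -2/(√(3 - 2w) + √3) → -2/(2√3) = -√(3)/3.

-√(3)/3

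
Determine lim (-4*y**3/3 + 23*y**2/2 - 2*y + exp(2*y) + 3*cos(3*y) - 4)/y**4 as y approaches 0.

Substitution gives 0/0; apply L'Hôpital's rule 4 times.
After differentiating numerator and denominator 4 times the quotient is (16*e^(2*y) + 243*cos(3*y))/(24); at y = 0 this is 259/24.

259/24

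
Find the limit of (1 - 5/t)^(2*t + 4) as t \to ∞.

e^(-10)

The base → 1 and the exponent → ∞: a 1^∞ form.
Take logarithms: (2t + 4)·ln(1 - 5/t). Since ln(1+u) ~ u for small u, this behaves like (2t)·(-5/t) → -10.
So the limit is e^(-10).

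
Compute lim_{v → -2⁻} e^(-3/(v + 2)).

∞

As v → -2⁻, -3/(v + 2) → +∞, so e^(-3/(v + 2)) → ∞.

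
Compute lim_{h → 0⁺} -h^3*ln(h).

0

This is a 0·(−∞) form. Rewrite as -1·ln(h) / h^(−3) and apply L'Hôpital:
the derivative quotient is -1·(1/h) / (−3·h^(−4)) = (1/3)·h^3 → 0.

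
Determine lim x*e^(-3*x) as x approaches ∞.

Write as x^1/e^{3x}, an ∞/∞ form.
Exponential growth dominates any polynomial, so repeated L'Hôpital (or the standard result) gives 0.

0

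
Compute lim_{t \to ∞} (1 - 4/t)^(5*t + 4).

e^(-20)

Write it as [(1 - 4/t)^t]^(5) · (1 - 4/t)^(4). The bracketed term tends to e^(-4) and the second factor to 1, so the limit is e^(-20).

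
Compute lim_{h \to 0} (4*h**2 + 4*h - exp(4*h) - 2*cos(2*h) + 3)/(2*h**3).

Substitution gives 0/0; apply L'Hôpital's rule 3 times.
After differentiating numerator and denominator 3 times the quotient is (-64*e^(4*h) - 16*sin(2*h))/(12); at h = 0 this is -16/3.

-16/3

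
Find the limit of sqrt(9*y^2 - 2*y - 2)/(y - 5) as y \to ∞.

3

For large |y|, √(9*y^2 - 2*y - 2) ≈ √9·|y| and the denominator ≈ y.
Since y → +∞, |y| = y, giving √9/(1) = 3.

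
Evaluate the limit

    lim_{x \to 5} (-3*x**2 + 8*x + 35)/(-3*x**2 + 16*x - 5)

11/7

Direct substitution gives 0/0, so factor. Both numerator and denominator have (x - 5) as a factor.
After cancelling, the expression reduces to (-3*x - 7)/(1 - 3*x).
Substituting x = 5 gives 11/7.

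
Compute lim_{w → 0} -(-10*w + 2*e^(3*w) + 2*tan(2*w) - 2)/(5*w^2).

Substitution gives 0/0 (the numerator vanishes to order 2).
Expand each term to order w^2: the coefficient of w^2 in 2·tan(2w) is 0 and in 2·e^(3w) is 9.
Lower-order terms cancel with the polynomial part, so the numerator is (9)·w^2 + o(w^2), and the limit is (9)/(-5) = -9/5.

-9/5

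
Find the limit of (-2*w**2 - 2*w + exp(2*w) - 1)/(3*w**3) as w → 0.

Direct substitution gives 0/0.
Apply L'Hôpital: lim (-4*w + 2*e^(2*w) - 2)/(9*w^2), still 0/0.
Apply L'Hôpital: lim (4*e^(2*w) - 4)/(18*w), still 0/0.
After 3 applications of L'Hôpital's rule the quotient is (8*e^(2*w))/(18); substituting w = 0 gives 4/9.

4/9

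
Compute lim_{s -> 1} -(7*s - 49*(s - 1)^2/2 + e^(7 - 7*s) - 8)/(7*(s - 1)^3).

Direct substitution gives 0/0.
Apply L'Hôpital: lim (-49*s - 7*e^(7 - 7*s) + 56)/(-21*(s - 1)^2), still 0/0.
Apply L'Hôpital: lim (49*e^(7 - 7*s) - 49)/(42 - 42*s), still 0/0.
After 3 applications of L'Hôpital's rule the quotient is (-343*e^(7 - 7*s))/(-42); substituting s = 1 gives 49/6.

49/6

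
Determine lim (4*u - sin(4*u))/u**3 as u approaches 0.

32/3

Direct substitution gives 0/0.
Apply L'Hôpital: lim (4 - 4*cos(4*u))/(3*u^2), still 0/0.
Apply L'Hôpital: lim (16*sin(4*u))/(6*u), still 0/0.
After 3 applications of L'Hôpital's rule the quotient is (64*cos(4*u))/(6); substituting u = 0 gives 32/3.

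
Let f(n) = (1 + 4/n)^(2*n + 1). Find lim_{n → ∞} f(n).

e^(8)

Let L be the limit and take ln: ln L = lim (2n + 1)·ln(1 + 4/n) = lim (2n + 1)·(4/n + O(1/n²)) = 8.
Hence L = e^(8).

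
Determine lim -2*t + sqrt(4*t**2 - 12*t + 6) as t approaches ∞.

This has the form ∞ − ∞. Multiply and divide by the conjugate √(4*t^2 - 12*t + 6) + 2t.
That gives (-12t + 6) / (√(4*t^2 - 12*t + 6) + 2t).
Divide numerator and denominator by t: the limit is -12/(2·2) = -3.

-3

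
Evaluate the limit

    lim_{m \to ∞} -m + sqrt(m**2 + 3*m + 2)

3/2

This has the form ∞ − ∞. Multiply and divide by the conjugate √(m^2 + 3*m + 2) + m.
That gives (3m + 2) / (√(m^2 + 3*m + 2) + m).
Divide numerator and denominator by m: the limit is 3/(2·1) = 3/2.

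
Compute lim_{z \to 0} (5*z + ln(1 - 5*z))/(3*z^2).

Direct substitution gives 0/0.
Apply L'Hôpital: lim (5 - 5/(1 - 5*z))/(6*z), still 0/0.
After 2 applications of L'Hôpital's rule the quotient is (-25/(1 - 5*z)^2)/(6); substituting z = 0 gives -25/6.

-25/6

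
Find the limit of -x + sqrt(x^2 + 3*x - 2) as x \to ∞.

This has the form ∞ − ∞. Multiply and divide by the conjugate √(x^2 + 3*x - 2) + x.
That gives (3x - 2) / (√(x^2 + 3*x - 2) + x).
Divide numerator and denominator by x: the limit is 3/(2·1) = 3/2.

3/2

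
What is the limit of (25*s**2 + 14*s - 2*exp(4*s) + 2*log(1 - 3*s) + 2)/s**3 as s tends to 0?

-118/3

Substitution gives 0/0; apply L'Hôpital's rule 3 times.
After differentiating numerator and denominator 3 times the quotient is (-128*e^(4*s) + 108/(3*s - 1)^3)/(6); at s = 0 this is -118/3.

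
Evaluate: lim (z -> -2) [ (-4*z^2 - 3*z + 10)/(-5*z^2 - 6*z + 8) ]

13/14

At z = -2 both the top and bottom vanish — a removable singularity. Factoring out (z + 2) from each leaves (5 - 4*z)/(4 - 5*z), which at z = -2 equals 13/14.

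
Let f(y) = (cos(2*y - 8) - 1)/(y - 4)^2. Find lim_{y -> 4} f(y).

Direct substitution gives 0/0.
Apply L'Hôpital: lim (-2*sin(2*y - 8))/(2*y - 8), still 0/0.
After 2 applications of L'Hôpital's rule the quotient is (-4*cos(2*y - 8))/(2); substituting y = 4 gives -2.

-2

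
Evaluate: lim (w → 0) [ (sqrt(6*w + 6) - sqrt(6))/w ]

√(6)/2

Substitution gives 0/0. Multiply numerator and denominator by the conjugate √(6 + 6w) + √6.
The numerator becomes (6 + 6w) − 6 = 6w, so the expression simplifies to 6/(√(6 + 6w) + √6).
Letting w → 0 gives 6/(2√6) = √(6)/2.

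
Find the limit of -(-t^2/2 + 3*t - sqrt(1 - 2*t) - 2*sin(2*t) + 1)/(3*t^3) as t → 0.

-19/18

Substitution gives 0/0; apply L'Hôpital's rule 3 times.
After differentiating numerator and denominator 3 times the quotient is (16*cos(2*t) + 3/(1 - 2*t)^(5/2))/(-18); at t = 0 this is -19/18.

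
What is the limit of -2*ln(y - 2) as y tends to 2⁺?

As y → 2⁺, y - 2 → 0⁺ and ln(y - 2) → −∞.
Multiplying by -2 gives ∞.

∞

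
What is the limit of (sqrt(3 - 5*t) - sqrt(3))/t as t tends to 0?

-5*√(3)/6

A 0/0 form; rationalise with √(3 - 5t) + √3. This collapses the numerator to -5t, leaving -5/(√(3 - 5t) + √3) → -5/(2√3) = -5*√(3)/6.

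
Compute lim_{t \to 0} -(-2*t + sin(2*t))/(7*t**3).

Direct substitution gives 0/0.
Apply L'Hôpital: lim (2*cos(2*t) - 2)/(-21*t^2), still 0/0.
Apply L'Hôpital: lim (-4*sin(2*t))/(-42*t), still 0/0.
After 3 applications of L'Hôpital's rule the quotient is (-8*cos(2*t))/(-42); substituting t = 0 gives 4/21.

4/21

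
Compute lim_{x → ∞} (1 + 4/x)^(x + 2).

The base → 1 and the exponent → ∞: a 1^∞ form.
Take logarithms: (x + 2)·ln(1 + 4/x). Since ln(1+u) ~ u for small u, this behaves like (x)·(4/x) → 4.
So the limit is e^(4).

e^(4)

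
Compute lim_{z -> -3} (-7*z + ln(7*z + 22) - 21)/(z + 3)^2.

-49/2

Direct substitution gives 0/0.
Apply L'Hôpital: lim (-7 + 7/(7*z + 22))/(2*z + 6), still 0/0.
After 2 applications of L'Hôpital's rule the quotient is (-49/(7*z + 22)^2)/(2); substituting z = -3 gives -49/2.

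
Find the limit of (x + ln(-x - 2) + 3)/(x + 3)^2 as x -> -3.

-1/2

Direct substitution gives 0/0.
Apply L'Hôpital: lim (1 - 1/(-x - 2))/(2*x + 6), still 0/0.
After 2 applications of L'Hôpital's rule the quotient is (-1/(-x - 2)^2)/(2); substituting x = -3 gives -1/2.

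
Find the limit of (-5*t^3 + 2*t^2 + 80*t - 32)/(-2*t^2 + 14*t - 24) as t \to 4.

At t = 4 both the top and bottom vanish — a removable singularity. Factoring out (t - 4) from each leaves (-5*t^2 - 18*t + 8)/(6 - 2*t), which at t = 4 equals 72.

72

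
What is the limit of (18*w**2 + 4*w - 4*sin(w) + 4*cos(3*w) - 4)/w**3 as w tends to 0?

2/3

Substitution gives 0/0 (the numerator vanishes to order 3).
Expand each term to order w^3: the coefficient of w^3 in 4·cos(3w) is 0 and in -4·sin(w) is 2/3.
Lower-order terms cancel with the polynomial part, so the numerator is (2/3)·w^3 + o(w^3), and the limit is (2/3)/(1) = 2/3.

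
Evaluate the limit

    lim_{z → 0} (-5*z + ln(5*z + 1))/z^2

Direct substitution gives 0/0.
Apply L'Hôpital: lim (-5 + 5/(5*z + 1))/(2*z), still 0/0.
After 2 applications of L'Hôpital's rule the quotient is (-25/(5*z + 1)^2)/(2); substituting z = 0 gives -25/2.

-25/2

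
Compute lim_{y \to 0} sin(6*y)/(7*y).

6/7

Substitution gives 0/0.
Write it as (6/7)·sin(6y)/(6y); since sin(u)/u → 1, the limit is 6/7.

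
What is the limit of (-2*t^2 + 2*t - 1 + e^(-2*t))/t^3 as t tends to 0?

-4/3

Direct substitution gives 0/0.
Apply L'Hôpital: lim (-4*t + 2 - 2*e^(-2*t))/(3*t^2), still 0/0.
Apply L'Hôpital: lim (-4 + 4*e^(-2*t))/(6*t), still 0/0.
After 3 applications of L'Hôpital's rule the quotient is (-8*e^(-2*t))/(6); substituting t = 0 gives -4/3.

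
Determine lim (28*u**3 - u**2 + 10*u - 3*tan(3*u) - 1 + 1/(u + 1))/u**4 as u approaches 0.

1

Substitution gives 0/0; apply L'Hôpital's rule 4 times.
After differentiating numerator and denominator 4 times the quotient is (1944*tan(3*u)/cos(3*u)^2 - 5832*tan(3*u)/cos(3*u)^4 + 24/(u + 1)^5)/(24); at u = 0 this is 1.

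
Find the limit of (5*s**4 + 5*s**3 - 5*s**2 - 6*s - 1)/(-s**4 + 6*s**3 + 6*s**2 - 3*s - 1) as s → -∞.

Numerator and denominator both have degree 4.
Dividing every term by s^4, all lower-order terms vanish and the limit is the ratio of leading coefficients, 5/(-1) = -5.

-5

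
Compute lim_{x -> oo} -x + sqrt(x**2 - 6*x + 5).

-3

An ∞ − ∞ form. Rationalising with the conjugate, the difference becomes (-6x + 5) / (√(x^2 - 6*x + 5) + x).
For large x the denominator behaves like 2·x, so the quotient tends to -6/2 = -3.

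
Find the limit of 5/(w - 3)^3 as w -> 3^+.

As w → 3⁺, (w - 3) → 0⁺, so (w - 3)^3 → 0⁺ and 5/(w - 3)^3 → ∞.

∞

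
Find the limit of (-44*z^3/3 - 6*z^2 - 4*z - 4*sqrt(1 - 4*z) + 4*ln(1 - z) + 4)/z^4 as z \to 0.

39

Substitution gives 0/0; apply L'Hôpital's rule 4 times.
After differentiating numerator and denominator 4 times the quotient is (-24/(z - 1)^4 + 960/(1 - 4*z)^(7/2))/(24); at z = 0 this is 39.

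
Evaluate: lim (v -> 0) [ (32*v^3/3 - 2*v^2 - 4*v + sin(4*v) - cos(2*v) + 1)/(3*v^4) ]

-2/9

Substitution gives 0/0 (the numerator vanishes to order 4).
Expand each term to order v^4: the coefficient of v^4 in −cos(2v) is -2/3 and in sin(4v) is 0.
Lower-order terms cancel with the polynomial part, so the numerator is (-2/3)·v^4 + o(v^4), and the limit is (-2/3)/(3) = -2/9.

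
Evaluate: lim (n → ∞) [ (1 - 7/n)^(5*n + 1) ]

e^(-35)

Let L be the limit and take ln: ln L = lim (5n + 1)·ln(1 - 7/n) = lim (5n + 1)·(-7/n + O(1/n²)) = -35.
Hence L = e^(-35).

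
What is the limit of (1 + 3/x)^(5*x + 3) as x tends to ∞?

e^(15)

Let L be the limit and take ln: ln L = lim (5x + 3)·ln(1 + 3/x) = lim (5x + 3)·(3/x + O(1/x²)) = 15.
Hence L = e^(15).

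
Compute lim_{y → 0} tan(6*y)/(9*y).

2/3

Substitution gives 0/0.
Since tan(u)/u → 1 as u → 0, tan(6y)/(6y) → 1 and the limit is 6/9 = 2/3.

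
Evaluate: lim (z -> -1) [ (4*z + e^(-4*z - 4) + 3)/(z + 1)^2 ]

8

Direct substitution gives 0/0.
Apply L'Hôpital: lim (4 - 4*e^(-4*z - 4))/(2*z + 2), still 0/0.
After 2 applications of L'Hôpital's rule the quotient is (16*e^(-4*z - 4))/(2); substituting z = -1 gives 8.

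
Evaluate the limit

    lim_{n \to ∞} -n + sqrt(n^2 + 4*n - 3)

This has the form ∞ − ∞. Multiply and divide by the conjugate √(n^2 + 4*n - 3) + n.
That gives (4n - 3) / (√(n^2 + 4*n - 3) + n).
Divide numerator and denominator by n: the limit is 4/(2·1) = 2.

2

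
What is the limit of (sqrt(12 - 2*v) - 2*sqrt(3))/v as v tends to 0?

-√(3)/6

Substitution gives 0/0. Multiply numerator and denominator by the conjugate √(12 - 2v) + √12.
The numerator becomes (12 - 2v) − 12 = -2v, so the expression simplifies to -2/(√(12 - 2v) + √12).
Letting v → 0 gives -2/(2√12) = -√(3)/6.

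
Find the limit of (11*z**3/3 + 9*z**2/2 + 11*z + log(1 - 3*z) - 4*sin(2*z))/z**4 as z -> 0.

-81/4

Substitution gives 0/0; apply L'Hôpital's rule 4 times.
After differentiating numerator and denominator 4 times the quotient is (-64*sin(2*z) - 486/(3*z - 1)^4)/(24); at z = 0 this is -81/4.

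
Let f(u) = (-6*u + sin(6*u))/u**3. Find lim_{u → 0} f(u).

-36

Direct substitution gives 0/0.
Apply L'Hôpital: lim (6*cos(6*u) - 6)/(3*u^2), still 0/0.
Apply L'Hôpital: lim (-36*sin(6*u))/(6*u), still 0/0.
After 3 applications of L'Hôpital's rule the quotient is (-216*cos(6*u))/(6); substituting u = 0 gives -36.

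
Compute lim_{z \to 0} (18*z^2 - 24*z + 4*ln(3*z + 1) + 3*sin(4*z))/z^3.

4

Substitution gives 0/0; apply L'Hôpital's rule 3 times.
After differentiating numerator and denominator 3 times the quotient is (-192*cos(4*z) + 216/(3*z + 1)^3)/(6); at z = 0 this is 4.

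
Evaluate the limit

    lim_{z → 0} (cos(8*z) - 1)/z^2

Direct substitution gives 0/0.
Apply L'Hôpital: lim (-8*sin(8*z))/(2*z), still 0/0.
After 2 applications of L'Hôpital's rule the quotient is (-64*cos(8*z))/(2); substituting z = 0 gives -32.

-32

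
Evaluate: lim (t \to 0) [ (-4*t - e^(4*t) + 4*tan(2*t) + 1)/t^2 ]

Substitution gives 0/0 (the numerator vanishes to order 2).
Expand each term to order t^2: the coefficient of t^2 in 4·tan(2t) is 0 and in −e^(4t) is -8.
Lower-order terms cancel with the polynomial part, so the numerator is (-8)·t^2 + o(t^2), and the limit is (-8)/(1) = -8.

-8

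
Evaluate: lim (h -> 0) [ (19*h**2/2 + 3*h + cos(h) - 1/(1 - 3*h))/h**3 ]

Substitution gives 0/0; apply L'Hôpital's rule 3 times.
After differentiating numerator and denominator 3 times the quotient is (sin(h) - 162/(3*h - 1)^4)/(6); at h = 0 this is -27.

-27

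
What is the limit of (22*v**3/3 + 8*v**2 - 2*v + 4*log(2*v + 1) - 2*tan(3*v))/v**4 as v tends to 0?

Substitution gives 0/0; apply L'Hôpital's rule 4 times.
After differentiating numerator and denominator 4 times the quotient is (1296*tan(3*v)/cos(3*v)^2 - 3888*tan(3*v)/cos(3*v)^4 - 384/(2*v + 1)^4)/(24); at v = 0 this is -16.

-16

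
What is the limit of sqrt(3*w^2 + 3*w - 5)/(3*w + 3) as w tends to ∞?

√(3)/3

For large |w|, √(3*w^2 + 3*w - 5) ≈ √3·|w| and the denominator ≈ 3w.
Since w → +∞, |w| = w, giving √3/(3) = √(3)/3.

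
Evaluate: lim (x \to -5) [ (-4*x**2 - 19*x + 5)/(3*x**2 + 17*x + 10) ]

Since x = -5 makes numerator and denominator zero, (x + 5) divides both.
Cancelling it gives (1 - 4*x)/(3*x + 2); now plug in x = -5 to get -21/13.

-21/13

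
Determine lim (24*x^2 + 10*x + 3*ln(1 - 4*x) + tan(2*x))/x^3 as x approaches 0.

-184/3

Substitution gives 0/0 (the numerator vanishes to order 3).
Expand each term to order x^3: the coefficient of x^3 in 3·ln(1 - 4x) is -64 and in tan(2x) is 8/3.
Lower-order terms cancel with the polynomial part, so the numerator is (-184/3)·x^3 + o(x^3), and the limit is (-184/3)/(1) = -184/3.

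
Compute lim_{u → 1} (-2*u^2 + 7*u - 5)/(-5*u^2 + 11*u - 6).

3

Direct substitution gives 0/0, so factor. Both numerator and denominator have (u - 1) as a factor.
After cancelling, the expression reduces to (5 - 2*u)/(6 - 5*u).
Substituting u = 1 gives 3.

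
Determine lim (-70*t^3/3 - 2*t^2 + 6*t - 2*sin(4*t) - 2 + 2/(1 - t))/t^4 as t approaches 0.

2

Substitution gives 0/0; apply L'Hôpital's rule 4 times.
After differentiating numerator and denominator 4 times the quotient is (-512*sin(4*t) - 48/(t - 1)^5)/(24); at t = 0 this is 2.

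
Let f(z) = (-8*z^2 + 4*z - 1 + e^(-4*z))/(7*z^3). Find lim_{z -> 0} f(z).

-32/21

Direct substitution gives 0/0.
Apply L'Hôpital: lim (-16*z + 4 - 4*e^(-4*z))/(21*z^2), still 0/0.
Apply L'Hôpital: lim (-16 + 16*e^(-4*z))/(42*z), still 0/0.
After 3 applications of L'Hôpital's rule the quotient is (-64*e^(-4*z))/(42); substituting z = 0 gives -32/21.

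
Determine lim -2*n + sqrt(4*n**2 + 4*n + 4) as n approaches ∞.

1

This has the form ∞ − ∞. Multiply and divide by the conjugate √(4*n^2 + 4*n + 4) + 2n.
That gives (4n + 4) / (√(4*n^2 + 4*n + 4) + 2n).
Divide numerator and denominator by n: the limit is 4/(2·2) = 1.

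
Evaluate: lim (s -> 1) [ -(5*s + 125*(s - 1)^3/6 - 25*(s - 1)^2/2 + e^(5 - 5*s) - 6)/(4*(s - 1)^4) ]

-625/96

Direct substitution gives 0/0.
Apply L'Hôpital: lim (-25*s + 125*(s - 1)^2/2 - 5*e^(5 - 5*s) + 30)/(-16*(s - 1)^3), still 0/0.
Apply L'Hôpital: lim (125*s + 25*e^(5 - 5*s) - 150)/(-48*(s - 1)^2), still 0/0.
Apply L'Hôpital: lim (125 - 125*e^(5 - 5*s))/(96 - 96*s), still 0/0.
After 4 applications of L'Hôpital's rule the quotient is (625*e^(5 - 5*s))/(-96); substituting s = 1 gives -625/96.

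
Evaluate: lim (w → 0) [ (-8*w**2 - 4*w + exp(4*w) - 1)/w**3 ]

32/3

Direct substitution gives 0/0.
Apply L'Hôpital: lim (-16*w + 4*e^(4*w) - 4)/(3*w^2), still 0/0.
Apply L'Hôpital: lim (16*e^(4*w) - 16)/(6*w), still 0/0.
After 3 applications of L'Hôpital's rule the quotient is (64*e^(4*w))/(6); substituting w = 0 gives 32/3.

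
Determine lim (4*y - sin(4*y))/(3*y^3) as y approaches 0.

Direct substitution gives 0/0.
Apply L'Hôpital: lim (4 - 4*cos(4*y))/(9*y^2), still 0/0.
Apply L'Hôpital: lim (16*sin(4*y))/(18*y), still 0/0.
After 3 applications of L'Hôpital's rule the quotient is (64*cos(4*y))/(18); substituting y = 0 gives 32/9.

32/9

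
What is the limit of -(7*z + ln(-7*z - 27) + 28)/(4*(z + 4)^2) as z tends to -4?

Direct substitution gives 0/0.
Apply L'Hôpital: lim (7 - 7/(-7*z - 27))/(-8*z - 32), still 0/0.
After 2 applications of L'Hôpital's rule the quotient is (-49/(-7*z - 27)^2)/(-8); substituting z = -4 gives 49/8.

49/8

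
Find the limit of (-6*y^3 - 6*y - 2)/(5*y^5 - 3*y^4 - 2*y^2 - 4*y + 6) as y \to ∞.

0

The denominator has degree 5 and the numerator degree 3. Dividing numerator and denominator by y^5 sends every term to 0 except the leading denominator term, so the limit is 0.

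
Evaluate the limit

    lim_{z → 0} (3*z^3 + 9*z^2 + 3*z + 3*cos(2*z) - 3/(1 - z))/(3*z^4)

-1/3

Substitution gives 0/0; apply L'Hôpital's rule 4 times.
After differentiating numerator and denominator 4 times the quotient is (48*cos(2*z) + 72/(z - 1)^5)/(72); at z = 0 this is -1/3.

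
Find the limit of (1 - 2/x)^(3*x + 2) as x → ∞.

e^(-6)

Write it as [(1 - 2/x)^x]^(3) · (1 - 2/x)^(2). The bracketed term tends to e^(-2) and the second factor to 1, so the limit is e^(-6).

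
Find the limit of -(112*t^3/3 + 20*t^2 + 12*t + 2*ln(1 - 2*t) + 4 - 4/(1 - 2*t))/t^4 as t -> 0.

72

Substitution gives 0/0 (the numerator vanishes to order 4).
Expand each term to order t^4: the coefficient of t^4 in -4·1/(1 - 2t) is -64 and in 2·ln(1 - 2t) is -8.
Lower-order terms cancel with the polynomial part, so the numerator is (-72)·t^4 + o(t^4), and the limit is (-72)/(-1) = 72.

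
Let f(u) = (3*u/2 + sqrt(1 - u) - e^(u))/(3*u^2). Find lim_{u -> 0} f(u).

-5/24

Substitution gives 0/0 (the numerator vanishes to order 2).
Expand each term to order u^2: the coefficient of u^2 in √(1 - u) is -1/8 and in −e^(u) is -1/2.
Lower-order terms cancel with the polynomial part, so the numerator is (-5/8)·u^2 + o(u^2), and the limit is (-5/8)/(3) = -5/24.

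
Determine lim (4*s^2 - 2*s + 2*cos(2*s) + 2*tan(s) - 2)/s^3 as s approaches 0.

Substitution gives 0/0; apply L'Hôpital's rule 3 times.
After differentiating numerator and denominator 3 times the quotient is (16*sin(2*s) + 12*tan(s)^4 + 16*tan(s)^2 + 4)/(6); at s = 0 this is 2/3.

2/3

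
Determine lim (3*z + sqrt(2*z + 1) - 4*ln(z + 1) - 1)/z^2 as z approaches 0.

3/2

Substitution gives 0/0; apply L'Hôpital's rule 2 times.
After differentiating numerator and denominator 2 times the quotient is (-1/(2*z + 1)^(3/2) + 4/(z + 1)^2)/(2); at z = 0 this is 3/2.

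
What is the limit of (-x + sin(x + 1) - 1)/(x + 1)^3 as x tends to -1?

-1/6

Direct substitution gives 0/0.
Apply L'Hôpital: lim (cos(x + 1) - 1)/(3*(x + 1)^2), still 0/0.
Apply L'Hôpital: lim (-sin(x + 1))/(6*x + 6), still 0/0.
After 3 applications of L'Hôpital's rule the quotient is (-cos(x + 1))/(6); substituting x = -1 gives -1/6.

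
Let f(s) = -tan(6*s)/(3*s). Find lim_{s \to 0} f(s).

-2

Substitution gives 0/0.
Since tan(u)/u → 1 as u → 0, tan(6s)/(6s) → 1 and the limit is 6/(-3) = -2.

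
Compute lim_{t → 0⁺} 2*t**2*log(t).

This is a 0·(−∞) form. Rewrite as 2·ln(t) / t^(−2) and apply L'Hôpital:
the derivative quotient is 2·(1/t) / (−2·t^(−3)) = (-2/2)·t^2 → 0.

0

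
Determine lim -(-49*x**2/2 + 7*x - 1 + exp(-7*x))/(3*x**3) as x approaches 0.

343/18

Direct substitution gives 0/0.
Apply L'Hôpital: lim (-49*x + 7 - 7*e^(-7*x))/(-9*x^2), still 0/0.
Apply L'Hôpital: lim (-49 + 49*e^(-7*x))/(-18*x), still 0/0.
After 3 applications of L'Hôpital's rule the quotient is (-343*e^(-7*x))/(-18); substituting x = 0 gives 343/18.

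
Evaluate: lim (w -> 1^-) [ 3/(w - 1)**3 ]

-∞

As w → 1⁻, (w - 1) → 0⁻, so (w - 1)^3 → 0⁻ and 3/(w - 1)^3 → -∞.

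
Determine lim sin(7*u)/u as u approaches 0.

7

Substitution gives 0/0.
Write it as (7)·sin(7u)/(7u); since sin(θ)/θ → 1, the limit is 7.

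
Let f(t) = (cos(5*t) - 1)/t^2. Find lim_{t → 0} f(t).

-25/2

Direct substitution gives 0/0.
Apply L'Hôpital: lim (-5*sin(5*t))/(2*t), still 0/0.
After 2 applications of L'Hôpital's rule the quotient is (-25*cos(5*t))/(2); substituting t = 0 gives -25/2.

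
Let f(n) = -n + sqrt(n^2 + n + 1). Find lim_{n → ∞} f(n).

This has the form ∞ − ∞. Multiply and divide by the conjugate √(n^2 + n + 1) + n.
That gives (n + 1) / (√(n^2 + n + 1) + n).
Divide numerator and denominator by n: the limit is 1/(2·1) = 1/2.

1/2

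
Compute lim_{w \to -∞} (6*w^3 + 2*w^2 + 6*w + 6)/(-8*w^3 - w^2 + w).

-3/4

Numerator and denominator both have degree 3.
Dividing every term by w^3, all lower-order terms vanish and the limit is the ratio of leading coefficients, 6/(-8) = -3/4.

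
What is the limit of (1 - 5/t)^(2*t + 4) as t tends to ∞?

Let L be the limit and take ln: ln L = lim (2t + 4)·ln(1 - 5/t) = lim (2t + 4)·(-5/t + O(1/t²)) = -10.
Hence L = e^(-10).

e^(-10)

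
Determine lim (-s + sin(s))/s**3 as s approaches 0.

-1/6

Direct substitution gives 0/0.
Apply L'Hôpital: lim (cos(s) - 1)/(3*s^2), still 0/0.
Apply L'Hôpital: lim (-sin(s))/(6*s), still 0/0.
After 3 applications of L'Hôpital's rule the quotient is (-cos(s))/(6); substituting s = 0 gives -1/6.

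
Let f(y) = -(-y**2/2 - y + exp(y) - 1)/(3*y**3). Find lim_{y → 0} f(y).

Direct substitution gives 0/0.
Apply L'Hôpital: lim (-y + e^(y) - 1)/(-9*y^2), still 0/0.
Apply L'Hôpital: lim (e^(y) - 1)/(-18*y), still 0/0.
After 3 applications of L'Hôpital's rule the quotient is (e^(y))/(-18); substituting y = 0 gives -1/18.

-1/18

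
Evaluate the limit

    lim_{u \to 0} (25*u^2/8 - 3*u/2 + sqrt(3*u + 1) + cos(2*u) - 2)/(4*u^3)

27/64

Substitution gives 0/0 (the numerator vanishes to order 3).
Expand each term to order u^3: the coefficient of u^3 in √(1 + 3u) is 27/16 and in cos(2u) is 0.
Lower-order terms cancel with the polynomial part, so the numerator is (27/16)·u^3 + o(u^3), and the limit is (27/16)/(4) = 27/64.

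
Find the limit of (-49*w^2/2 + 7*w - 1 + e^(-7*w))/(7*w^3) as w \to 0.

Direct substitution gives 0/0.
Apply L'Hôpital: lim (-49*w + 7 - 7*e^(-7*w))/(21*w^2), still 0/0.
Apply L'Hôpital: lim (-49 + 49*e^(-7*w))/(42*w), still 0/0.
After 3 applications of L'Hôpital's rule the quotient is (-343*e^(-7*w))/(42); substituting w = 0 gives -49/6.

-49/6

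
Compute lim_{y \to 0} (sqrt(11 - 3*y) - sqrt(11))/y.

A 0/0 form; rationalise with √(11 - 3y) + √11. This collapses the numerator to -3y, leaving -3/(√(11 - 3y) + √11) → -3/(2√11) = -3*√(11)/22.

-3*√(11)/22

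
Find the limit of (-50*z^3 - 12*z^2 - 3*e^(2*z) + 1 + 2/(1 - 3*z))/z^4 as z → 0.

160

Substitution gives 0/0 (the numerator vanishes to order 4).
Expand each term to order z^4: the coefficient of z^4 in 2·1/(1 - 3z) is 162 and in -3·e^(2z) is -2.
Lower-order terms cancel with the polynomial part, so the numerator is (160)·z^4 + o(z^4), and the limit is (160)/(1) = 160.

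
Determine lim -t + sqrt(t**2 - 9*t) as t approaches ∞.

An ∞ − ∞ form. Rationalising with the conjugate, the difference becomes (-9t) / (√(t^2 - 9*t) + t).
For large t the denominator behaves like 2·t, so the quotient tends to -9/2 = -9/2.

-9/2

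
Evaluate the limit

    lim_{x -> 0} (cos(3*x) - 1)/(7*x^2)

Direct substitution gives 0/0.
Apply L'Hôpital: lim (-3*sin(3*x))/(14*x), still 0/0.
After 2 applications of L'Hôpital's rule the quotient is (-9*cos(3*x))/(14); substituting x = 0 gives -9/14.

-9/14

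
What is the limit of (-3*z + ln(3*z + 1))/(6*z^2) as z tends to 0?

Direct substitution gives 0/0.
Apply L'Hôpital: lim (-3 + 3/(3*z + 1))/(12*z), still 0/0.
After 2 applications of L'Hôpital's rule the quotient is (-9/(3*z + 1)^2)/(12); substituting z = 0 gives -3/4.

-3/4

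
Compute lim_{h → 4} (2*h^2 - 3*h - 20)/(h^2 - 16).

13/8

Direct substitution gives 0/0, so factor. Both numerator and denominator have (h - 4) as a factor.
After cancelling, the expression reduces to (2*h + 5)/(h + 4).
Substituting h = 4 gives 13/8.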